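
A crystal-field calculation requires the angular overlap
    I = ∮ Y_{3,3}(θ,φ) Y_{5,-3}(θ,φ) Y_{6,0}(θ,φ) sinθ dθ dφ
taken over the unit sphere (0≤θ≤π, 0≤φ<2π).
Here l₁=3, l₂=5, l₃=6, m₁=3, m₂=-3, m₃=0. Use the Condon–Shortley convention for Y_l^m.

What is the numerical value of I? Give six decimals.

Rules hold: Σm=0, L=14 even, 2≤6≤8.
N = 7·11·13 = 1001
Δ = 2!·4!·8!/15! = 1/675675
Racah Σ t=0..2: t=0:+1/8640 t=1:−1/2304 t=2:+1/8640 = -7/34560
⇒ 3j(3 5 6; 0 0 0)² = 7/429, sgn -1
Racah Σ t=0..0: t=0:+1/69120 = 1/69120
⇒ 3j(3 5 6; 3 -3 0)² = 4/429, sgn +1
4πI² = N·(3j₀)²·(3jₘ)² = 196/1287
I = -1·√(0.152292/4π) = -0.11008644

-0.110086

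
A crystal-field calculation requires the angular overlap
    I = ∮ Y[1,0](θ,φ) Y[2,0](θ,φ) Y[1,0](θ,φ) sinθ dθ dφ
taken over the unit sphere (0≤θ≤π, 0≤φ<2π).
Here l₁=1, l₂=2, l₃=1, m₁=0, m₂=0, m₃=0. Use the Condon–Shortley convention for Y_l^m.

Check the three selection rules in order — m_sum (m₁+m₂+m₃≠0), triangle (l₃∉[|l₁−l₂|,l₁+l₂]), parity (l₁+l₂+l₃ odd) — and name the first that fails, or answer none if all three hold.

none

azimuthal sum: 0 + 0 + 0 = 0  ✓
1 ≤ 1 ≤ 3 (triangle on l)  ✓
L = 1 + 2 + 1 = 4 (even)  ✓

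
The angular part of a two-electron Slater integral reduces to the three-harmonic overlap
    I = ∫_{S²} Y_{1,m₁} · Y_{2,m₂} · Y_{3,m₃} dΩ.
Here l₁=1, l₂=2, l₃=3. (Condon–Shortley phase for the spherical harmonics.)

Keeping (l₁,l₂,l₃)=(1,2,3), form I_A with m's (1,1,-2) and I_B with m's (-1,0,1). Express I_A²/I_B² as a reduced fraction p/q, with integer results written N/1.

5/3

l's match ⇒ only the (l;m) 3-j factors differ between A and B.
A: triangle coeff Δ(1,2,3) = 1/105; Σ_t [0,0]: t=0:+1/12 = 1/12; (3j)²=2/21 [(1 2 3; 1 1 -2)], sign=-1
B: triangle coeff Δ(1,2,3) = 1/105; Σ_t [0,0]: t=0:+1/8 = 1/8; (3j)²=2/35 [(1 2 3; -1 0 1)], sign=+1
I_A²/I_B² = (2/21)/(2/35) = 5/3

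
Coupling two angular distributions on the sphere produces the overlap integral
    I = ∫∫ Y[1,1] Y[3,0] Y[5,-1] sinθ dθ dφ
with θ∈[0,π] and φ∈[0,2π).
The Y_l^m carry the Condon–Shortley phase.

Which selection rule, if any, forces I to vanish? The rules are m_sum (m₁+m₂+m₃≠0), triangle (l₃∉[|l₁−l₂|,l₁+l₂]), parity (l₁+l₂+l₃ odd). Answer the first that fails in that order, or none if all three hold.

azimuthal sum: 1 + 0 − 1 = 0  ✓
2 ≤ 5 ≤ 4 (triangle on l)  ✗
L = 1 + 3 + 5 = 9 (odd)

triangle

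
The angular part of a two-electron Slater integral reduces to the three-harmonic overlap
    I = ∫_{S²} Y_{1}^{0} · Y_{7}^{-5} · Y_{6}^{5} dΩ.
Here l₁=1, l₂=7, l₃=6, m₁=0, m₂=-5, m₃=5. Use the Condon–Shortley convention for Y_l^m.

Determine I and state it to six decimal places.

-0.171413

Checks pass: Σm=0; 14 even; l₃=6∈[6,8].
(2·1+1)(2·7+1)(2·6+1) = 585
Δ: 2! 0! 12! / 15! → 1/1365
sum: t=1:−1/518400 = -1/518400
3j²(1 7 6; 0 0 0) = Δ·Π!·Σ² = 7/195  (sign -1)
sum: t=1:−1/39916800 = -1/39916800
3j²(1 7 6; 0 -5 5) = Δ·Π!·Σ² = 8/455  (sign +1)
combine: 4πI² = 585·7/195·8/455 = 24/65
take √, sign -1: I = -0.17141310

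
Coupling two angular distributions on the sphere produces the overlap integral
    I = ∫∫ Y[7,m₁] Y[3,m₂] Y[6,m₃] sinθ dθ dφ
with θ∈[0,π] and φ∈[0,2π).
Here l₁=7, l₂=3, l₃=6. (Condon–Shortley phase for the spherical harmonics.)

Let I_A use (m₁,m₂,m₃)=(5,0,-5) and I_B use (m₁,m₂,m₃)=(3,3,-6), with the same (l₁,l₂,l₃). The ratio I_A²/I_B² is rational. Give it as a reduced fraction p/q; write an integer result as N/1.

Shared (l₁,l₂,l₃)=(7,3,6): N and (l;000)² cancel in I_A²/I_B².
A: Δ = 4!·10!·2!/17! = 1/2042040; Racah Σ t=1..2: t=1:−1/4354560 t=2:+1/14515200 = -1/6220800; ⇒ 3j(7 3 6; 5 0 -5)² = 77/4420, sgn +1
B: Δ = 4!·10!·2!/17! = 1/2042040; Racah Σ t=4..4: t=4:+1/174182400 = 1/174182400; ⇒ 3j(7 3 6; 3 3 -6)² = 3/6188, sgn +1
I_A²/I_B² = (77/4420)/(3/6188) = 539/15

539/15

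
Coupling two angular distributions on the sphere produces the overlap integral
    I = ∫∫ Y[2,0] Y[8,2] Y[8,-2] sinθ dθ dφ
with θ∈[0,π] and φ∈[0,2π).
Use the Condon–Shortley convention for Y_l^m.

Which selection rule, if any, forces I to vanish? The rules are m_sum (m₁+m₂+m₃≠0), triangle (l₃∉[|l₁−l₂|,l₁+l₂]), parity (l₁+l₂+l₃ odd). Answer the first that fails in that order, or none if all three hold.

azimuthal sum: 0 + 2 − 2 = 0  ✓
6 ≤ 8 ≤ 10 (triangle on l)  ✓
L = 2 + 8 + 8 = 18 (even)  ✓

none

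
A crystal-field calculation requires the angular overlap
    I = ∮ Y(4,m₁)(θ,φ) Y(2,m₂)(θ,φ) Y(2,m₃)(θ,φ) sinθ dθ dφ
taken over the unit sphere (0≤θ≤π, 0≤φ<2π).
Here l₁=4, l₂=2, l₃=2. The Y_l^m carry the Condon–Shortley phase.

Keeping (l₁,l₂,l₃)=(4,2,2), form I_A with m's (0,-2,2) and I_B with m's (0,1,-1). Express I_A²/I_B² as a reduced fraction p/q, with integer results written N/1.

1/16

Shared (l₁,l₂,l₃)=(4,2,2): N and (l;000)² cancel in I_A²/I_B².
A: Δ = 4!·4!·0!/9! = 1/630; Racah Σ t=0..0: t=0:+1/576 = 1/576; ⇒ 3j(4 2 2; 0 -2 2)² = 1/630, sgn +1
B: Δ = 4!·4!·0!/9! = 1/630; Racah Σ t=3..3: t=3:−1/36 = -1/36; ⇒ 3j(4 2 2; 0 1 -1)² = 8/315, sgn +1
I_A²/I_B² = (1/630)/(8/315) = 1/16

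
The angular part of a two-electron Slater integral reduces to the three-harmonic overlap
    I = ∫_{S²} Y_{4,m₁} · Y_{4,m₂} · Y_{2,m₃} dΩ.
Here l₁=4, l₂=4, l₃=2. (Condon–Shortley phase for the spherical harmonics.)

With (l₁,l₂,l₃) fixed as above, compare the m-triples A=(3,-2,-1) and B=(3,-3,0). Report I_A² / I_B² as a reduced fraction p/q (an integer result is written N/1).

Same 4,4,2: normalisation and zero-m 3j drop out of the ratio.
A: Δ: 6! 2! 2! / 11! → 1/13860; sum: t=0:+1/1440 t=1:−1/240 = -1/288; 3j²(4 4 2; 3 -2 -1) = Δ·Π!·Σ² = 5/132  (sign +1)
B: Δ: 6! 2! 2! / 11! → 1/13860; sum: t=0:+1/720 t=1:−1/480 = -1/1440; 3j²(4 4 2; 3 -3 0) = Δ·Π!·Σ² = 7/1980  (sign -1)
I_A²/I_B² = (5/132)/(7/1980) = 75/7

75/7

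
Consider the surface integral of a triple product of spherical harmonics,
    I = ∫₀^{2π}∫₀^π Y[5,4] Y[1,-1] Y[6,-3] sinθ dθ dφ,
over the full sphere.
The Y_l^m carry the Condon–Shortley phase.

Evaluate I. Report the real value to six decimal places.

Checks pass: Σm=0; 12 even; l₃=6∈[4,6].
(2·5+1)(2·1+1)(2·6+1) = 429
Δ: 0! 10! 2! / 13! → 1/858
sum: t=0:+1/14400 = 1/14400
3j²(5 1 6; 0 0 0) = Δ·Π!·Σ² = 6/143  (sign +1)
sum: t=0:+1/725760 = 1/725760
3j²(5 1 6; 4 -1 -3) = Δ·Π!·Σ² = 1/286  (sign -1)
combine: 4πI² = 429·6/143·1/286 = 9/143
take √, sign -1: I = -0.07076985

-0.070770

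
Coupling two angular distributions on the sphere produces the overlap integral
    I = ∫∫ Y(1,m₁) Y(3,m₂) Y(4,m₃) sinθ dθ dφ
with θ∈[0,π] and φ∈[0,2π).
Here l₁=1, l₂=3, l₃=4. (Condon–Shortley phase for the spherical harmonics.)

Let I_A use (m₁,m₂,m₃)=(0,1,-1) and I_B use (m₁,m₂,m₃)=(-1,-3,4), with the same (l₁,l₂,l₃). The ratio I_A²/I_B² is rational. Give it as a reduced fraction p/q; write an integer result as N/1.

15/28

Same 1,3,4: normalisation and zero-m 3j drop out of the ratio.
A: Δ: 0! 2! 6! / 9! → 1/252; sum: t=0:+1/48 = 1/48; 3j²(1 3 4; 0 1 -1) = Δ·Π!·Σ² = 5/84  (sign -1)
B: Δ: 0! 2! 6! / 9! → 1/252; sum: t=0:+1/1440 = 1/1440; 3j²(1 3 4; -1 -3 4) = Δ·Π!·Σ² = 1/9  (sign +1)
I_A²/I_B² = (5/84)/(1/9) = 15/28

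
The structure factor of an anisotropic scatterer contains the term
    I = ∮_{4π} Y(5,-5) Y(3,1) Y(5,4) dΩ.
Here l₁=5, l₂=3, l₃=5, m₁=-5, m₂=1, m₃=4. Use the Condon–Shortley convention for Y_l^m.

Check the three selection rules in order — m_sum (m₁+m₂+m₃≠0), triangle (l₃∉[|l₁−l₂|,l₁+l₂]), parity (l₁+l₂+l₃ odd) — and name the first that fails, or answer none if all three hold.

azimuthal sum: -5 + 1 + 4 = 0  ✓
2 ≤ 5 ≤ 8 (triangle on l)  ✓
L = 5 + 3 + 5 = 13 (odd)  ✗

parity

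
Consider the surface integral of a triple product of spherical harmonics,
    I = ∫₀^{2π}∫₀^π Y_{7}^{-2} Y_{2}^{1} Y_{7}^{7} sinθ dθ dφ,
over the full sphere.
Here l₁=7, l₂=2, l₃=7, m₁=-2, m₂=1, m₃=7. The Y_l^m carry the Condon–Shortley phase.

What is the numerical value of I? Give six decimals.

0.000000

Σmᵢ = 6 ≠ 0, so the φ-integral vanishes; I = 0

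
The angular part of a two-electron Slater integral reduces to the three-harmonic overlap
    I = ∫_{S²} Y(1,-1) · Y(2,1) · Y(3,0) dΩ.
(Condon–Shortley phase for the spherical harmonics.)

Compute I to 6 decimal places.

0.143048

m-sum 0 ✓  L=6 even ✓  1≤3≤3 ✓
Π(2lᵢ+1) = 3×5×7 = 105
triangle coeff Δ(1,2,3) = 1/105
Σ_t [0,0]: t=0:+1/4 = 1/4
(3j)²=3/35 [(1 2 3; 0 0 0)], sign=-1
Σ_t [0,0]: t=0:+1/12 = 1/12
(3j)²=1/35 [(1 2 3; -1 1 0)], sign=-1
⇒ 4πI² = 9/35
I = (+1)√(9/35/(4π)) = 0.14304817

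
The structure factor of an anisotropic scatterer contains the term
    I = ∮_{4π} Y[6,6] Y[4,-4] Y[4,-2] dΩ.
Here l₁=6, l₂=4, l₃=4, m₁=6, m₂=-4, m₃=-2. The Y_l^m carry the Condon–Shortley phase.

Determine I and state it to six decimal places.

-0.163436

m-sum 0 ✓  L=14 even ✓  2≤4≤10 ✓
Π(2lᵢ+1) = 13×9×9 = 1053
triangle coeff Δ(6,4,4) = 1/1261260
Σ_t [2,4]: t=2:+1/4608 t=3:−1/1296 t=4:+1/4608 = -7/20736
(3j)²=20/1287 [(6 4 4; 0 0 0)], sign=-1
Σ_t [0,0]: t=0:+1/1036800 = 1/1036800
(3j)²=4/195 [(6 4 4; 6 -4 -2)], sign=+1
⇒ 4πI² = 48/143
I = (-1)√(48/143/(4π)) = -0.16343598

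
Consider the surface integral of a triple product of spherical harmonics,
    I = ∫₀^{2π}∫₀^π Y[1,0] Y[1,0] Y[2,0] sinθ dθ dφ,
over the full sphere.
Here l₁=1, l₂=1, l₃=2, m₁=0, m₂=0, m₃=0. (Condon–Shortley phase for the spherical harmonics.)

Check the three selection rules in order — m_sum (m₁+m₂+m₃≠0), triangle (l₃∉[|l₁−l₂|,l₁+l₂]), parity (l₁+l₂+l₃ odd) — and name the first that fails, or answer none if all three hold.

m₁+m₂+m₃ = 0 + 0 + 0 = 0  ✓
triangle: |1−1|=0 ≤ l₃=2 ≤ 1+1=2  ✓
parity: l₁+l₂+l₃ = 4 is even  ✓

none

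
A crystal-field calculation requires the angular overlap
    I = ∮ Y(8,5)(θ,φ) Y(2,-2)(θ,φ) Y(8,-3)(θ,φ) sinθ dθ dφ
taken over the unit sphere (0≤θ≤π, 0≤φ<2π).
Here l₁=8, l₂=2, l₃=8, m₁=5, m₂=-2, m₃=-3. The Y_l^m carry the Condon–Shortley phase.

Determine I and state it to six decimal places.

0.151411

Checks pass: Σm=0; 18 even; l₃=8∈[6,10].
(2·8+1)(2·2+1)(2·8+1) = 1445
Δ: 2! 14! 2! / 19! → 1/348840
sum: t=0:+1/116121600 t=1:−1/25401600 t=2:+1/116121600 = -1/45158400
3j²(8 2 8; 0 0 0) = Δ·Π!·Σ² = 24/1615  (sign -1)
sum: t=0:+1/958003200 = 1/958003200
3j²(8 2 8; 5 -2 -3) = Δ·Π!·Σ² = 13/969  (sign -1)
combine: 4πI² = 1445·24/1615·13/969 = 104/361
take √, sign +1: I = 0.15141125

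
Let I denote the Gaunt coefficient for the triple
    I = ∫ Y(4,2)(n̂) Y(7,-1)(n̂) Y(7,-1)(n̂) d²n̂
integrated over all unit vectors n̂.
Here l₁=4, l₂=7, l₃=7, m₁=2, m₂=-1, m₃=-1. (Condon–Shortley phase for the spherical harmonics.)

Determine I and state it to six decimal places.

0.131408

m-sum 0 ✓  L=18 even ✓  3≤7≤11 ✓
Π(2lᵢ+1) = 9×15×15 = 2025
triangle coeff Δ(4,7,7) = 1/58198140
Σ_t [0,4]: t=0:+1/17418240 t=1:−1/622080 t=2:+1/230400 t=3:−1/622080 t=4:+1/17418240 = 1/806400
(3j)²=2268/230945 [(4 7 7; 0 0 0)], sign=-1
Σ_t [0,2]: t=0:+1/1658880 t=1:−1/518400 t=2:+1/1658880 = -1/1382400
(3j)²=504/46189 [(4 7 7; 2 -1 -1)], sign=-1
⇒ 4πI² = 462944160/2133423721
I = (+1)√(462944160/2133423721/(4π)) = 0.13140770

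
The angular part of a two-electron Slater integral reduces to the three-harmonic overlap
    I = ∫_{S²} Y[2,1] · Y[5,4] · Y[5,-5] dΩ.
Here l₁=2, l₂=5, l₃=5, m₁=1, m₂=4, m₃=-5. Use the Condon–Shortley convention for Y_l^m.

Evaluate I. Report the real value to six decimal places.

m-sum 0 ✓  L=12 even ✓  3≤5≤7 ✓
Π(2lᵢ+1) = 5×11×11 = 605
triangle coeff Δ(2,5,5) = 1/38610
Σ_t [0,2]: t=0:+1/2880 t=1:−1/576 t=2:+1/2880 = -1/960
(3j)²=10/429 [(2 5 5; 0 0 0)], sign=+1
Σ_t [1,1]: t=1:−1/80640 = -1/80640
(3j)²=9/286 [(2 5 5; 1 4 -5)], sign=-1
⇒ 4πI² = 75/169
I = (-1)√(75/169/(4π)) = -0.18792404

-0.187924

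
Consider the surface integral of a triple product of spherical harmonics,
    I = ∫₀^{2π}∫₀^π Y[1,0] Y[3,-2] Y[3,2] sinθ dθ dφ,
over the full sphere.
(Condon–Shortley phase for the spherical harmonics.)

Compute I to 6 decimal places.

0.000000

l₁+l₂+l₃=7 is odd: 3j(l;000)=0 ⇒ I=0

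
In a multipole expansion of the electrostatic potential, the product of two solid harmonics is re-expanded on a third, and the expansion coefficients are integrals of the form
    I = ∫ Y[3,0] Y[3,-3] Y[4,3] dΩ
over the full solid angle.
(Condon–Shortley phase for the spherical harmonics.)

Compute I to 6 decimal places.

0.203551

Checks pass: Σm=0; 10 even; l₃=4∈[0,6].
(2·3+1)(2·3+1)(2·4+1) = 441
Δ: 2! 4! 4! / 11! → 1/34650
sum: t=0:+1/72 t=1:−1/16 t=2:+1/72 = -5/144
3j²(3 3 4; 0 0 0) = Δ·Π!·Σ² = 2/77  (sign -1)
sum: t=0:+1/288 = 1/288
3j²(3 3 4; 0 -3 3) = Δ·Π!·Σ² = 1/22  (sign -1)
combine: 4πI² = 441·2/77·1/22 = 63/121
take √, sign +1: I = 0.20355073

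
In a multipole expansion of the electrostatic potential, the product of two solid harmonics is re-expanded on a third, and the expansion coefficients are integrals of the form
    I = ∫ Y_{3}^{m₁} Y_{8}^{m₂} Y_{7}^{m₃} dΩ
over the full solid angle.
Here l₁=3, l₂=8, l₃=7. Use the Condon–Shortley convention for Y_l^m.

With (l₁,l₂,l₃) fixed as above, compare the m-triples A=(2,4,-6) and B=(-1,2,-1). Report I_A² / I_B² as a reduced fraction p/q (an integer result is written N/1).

l's match ⇒ only the (l;m) 3-j factors differ between A and B.
A: triangle coeff Δ(3,8,7) = 1/5290740; Σ_t [0,1]: t=0:+1/11496038400 t=1:−1/479001600 = -23/11496038400; (3j)²=529/81396 [(3 8 7; 2 4 -6)], sign=+1
B: triangle coeff Δ(3,8,7) = 1/5290740; Σ_t [2,4]: t=2:+1/7741440 t=3:−1/3628800 t=4:+1/24883200 = -37/348364800; (3j)²=1369/176358 [(3 8 7; -1 2 -1)], sign=-1
I_A²/I_B² = (529/81396)/(1369/176358) = 6877/8214

6877/8214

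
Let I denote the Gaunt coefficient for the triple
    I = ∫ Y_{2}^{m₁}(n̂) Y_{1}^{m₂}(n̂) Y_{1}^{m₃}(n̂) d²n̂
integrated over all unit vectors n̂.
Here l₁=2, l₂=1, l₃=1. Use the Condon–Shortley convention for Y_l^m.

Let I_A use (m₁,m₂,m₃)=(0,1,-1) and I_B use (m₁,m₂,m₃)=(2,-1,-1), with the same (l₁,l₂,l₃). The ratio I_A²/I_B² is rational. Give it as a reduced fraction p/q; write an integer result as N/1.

1/6

Same 2,1,1: normalisation and zero-m 3j drop out of the ratio.
A: Δ: 2! 2! 0! / 5! → 1/30; sum: t=2:+1/4 = 1/4; 3j²(2 1 1; 0 1 -1) = Δ·Π!·Σ² = 1/30  (sign +1)
B: Δ: 2! 2! 0! / 5! → 1/30; sum: t=0:+1/4 = 1/4; 3j²(2 1 1; 2 -1 -1) = Δ·Π!·Σ² = 1/5  (sign +1)
I_A²/I_B² = (1/30)/(1/5) = 1/6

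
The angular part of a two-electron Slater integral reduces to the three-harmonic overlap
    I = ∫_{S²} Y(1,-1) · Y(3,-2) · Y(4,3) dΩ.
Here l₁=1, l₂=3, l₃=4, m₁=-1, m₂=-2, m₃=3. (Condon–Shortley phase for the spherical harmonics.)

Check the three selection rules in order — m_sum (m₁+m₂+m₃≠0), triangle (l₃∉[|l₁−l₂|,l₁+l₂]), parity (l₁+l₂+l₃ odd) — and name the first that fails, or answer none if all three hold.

Σmᵢ = 0  ✓
l₃∈[|l₁−l₂|,l₁+l₂]=[2,4], have l₃=4  ✓
Σlᵢ = 8 ⇒ even  ✓

none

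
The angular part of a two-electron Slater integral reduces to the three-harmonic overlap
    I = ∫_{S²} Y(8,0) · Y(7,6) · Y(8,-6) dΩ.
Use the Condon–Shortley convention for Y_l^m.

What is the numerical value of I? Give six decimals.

l₁+l₂+l₃=23 is odd: 3j(l;000)=0 ⇒ I=0

0.000000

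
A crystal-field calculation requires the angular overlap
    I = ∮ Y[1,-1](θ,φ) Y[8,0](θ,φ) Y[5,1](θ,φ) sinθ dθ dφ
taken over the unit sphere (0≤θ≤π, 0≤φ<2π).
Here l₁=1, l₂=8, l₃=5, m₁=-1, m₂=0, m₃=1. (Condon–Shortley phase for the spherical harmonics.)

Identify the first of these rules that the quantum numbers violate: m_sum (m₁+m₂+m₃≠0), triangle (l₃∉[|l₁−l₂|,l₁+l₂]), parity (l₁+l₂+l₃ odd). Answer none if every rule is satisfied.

m₁+m₂+m₃ = -1 + 0 + 1 = 0  ✓
triangle: |1−8|=7 ≤ l₃=5 ≤ 1+8=9  ✗
parity: l₁+l₂+l₃ = 14 is even

triangle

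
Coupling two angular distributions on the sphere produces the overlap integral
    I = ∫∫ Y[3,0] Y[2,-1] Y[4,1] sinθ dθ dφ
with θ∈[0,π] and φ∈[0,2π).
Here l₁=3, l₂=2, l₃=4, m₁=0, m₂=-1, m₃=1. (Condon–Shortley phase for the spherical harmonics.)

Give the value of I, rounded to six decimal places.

0.000000

l₁+l₂+l₃=9 is odd: 3j(l;000)=0 ⇒ I=0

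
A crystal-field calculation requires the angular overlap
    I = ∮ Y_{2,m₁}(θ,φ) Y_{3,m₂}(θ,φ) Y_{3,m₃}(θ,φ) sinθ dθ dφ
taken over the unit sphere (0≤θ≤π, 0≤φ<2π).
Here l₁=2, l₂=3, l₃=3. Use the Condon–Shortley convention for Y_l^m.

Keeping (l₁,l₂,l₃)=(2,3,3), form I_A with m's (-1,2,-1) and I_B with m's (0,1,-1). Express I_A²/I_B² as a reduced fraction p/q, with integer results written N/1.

5/3

Shared (l₁,l₂,l₃)=(2,3,3): N and (l;000)² cancel in I_A²/I_B².
A: Δ = 2!·2!·4!/9! = 1/3780; Racah Σ t=1..2: t=1:−1/48 t=2:+1/12 = 1/16; ⇒ 3j(2 3 3; -1 2 -1)² = 1/28, sgn +1
B: Δ = 2!·2!·4!/9! = 1/3780; Racah Σ t=0..2: t=0:+1/96 t=1:−1/6 t=2:+1/16 = -3/32; ⇒ 3j(2 3 3; 0 1 -1)² = 3/140, sgn -1
I_A²/I_B² = (1/28)/(3/140) = 5/3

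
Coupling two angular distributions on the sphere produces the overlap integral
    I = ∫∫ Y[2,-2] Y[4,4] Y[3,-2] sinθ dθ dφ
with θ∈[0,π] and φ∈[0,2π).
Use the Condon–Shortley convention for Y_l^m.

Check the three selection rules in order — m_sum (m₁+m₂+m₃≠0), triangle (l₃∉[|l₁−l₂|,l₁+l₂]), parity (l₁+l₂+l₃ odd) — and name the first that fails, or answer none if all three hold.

Σmᵢ = 0  ✓
l₃∈[|l₁−l₂|,l₁+l₂]=[2,6], have l₃=3  ✓
Σlᵢ = 9 ⇒ odd  ✗

parity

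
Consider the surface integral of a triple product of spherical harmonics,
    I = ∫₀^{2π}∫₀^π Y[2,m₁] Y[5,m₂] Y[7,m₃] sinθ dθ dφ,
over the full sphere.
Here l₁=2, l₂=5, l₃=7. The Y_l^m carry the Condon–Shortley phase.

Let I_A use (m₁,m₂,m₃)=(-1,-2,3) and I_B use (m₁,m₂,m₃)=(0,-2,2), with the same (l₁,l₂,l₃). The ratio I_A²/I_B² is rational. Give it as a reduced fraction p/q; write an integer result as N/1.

Shared (l₁,l₂,l₃)=(2,5,7): N and (l;000)² cancel in I_A²/I_B².
A: Δ = 0!·4!·10!/15! = 1/15015; Racah Σ t=0..0: t=0:+1/181440 = 1/181440; ⇒ 3j(2 5 7; -1 -2 3)² = 32/1001, sgn +1
B: Δ = 0!·4!·10!/15! = 1/15015; Racah Σ t=0..0: t=0:+1/120960 = 1/120960; ⇒ 3j(2 5 7; 0 -2 2)² = 24/1001, sgn -1
I_A²/I_B² = (32/1001)/(24/1001) = 4/3

4/3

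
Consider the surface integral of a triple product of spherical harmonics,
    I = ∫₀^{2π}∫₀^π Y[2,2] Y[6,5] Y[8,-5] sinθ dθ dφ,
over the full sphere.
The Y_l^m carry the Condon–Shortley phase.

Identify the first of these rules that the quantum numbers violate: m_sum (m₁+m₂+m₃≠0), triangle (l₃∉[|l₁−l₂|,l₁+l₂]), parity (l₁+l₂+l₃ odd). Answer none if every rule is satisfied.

m_sum

Σmᵢ = 2  ✗
l₃∈[|l₁−l₂|,l₁+l₂]=[4,8], have l₃=8
Σlᵢ = 16 ⇒ even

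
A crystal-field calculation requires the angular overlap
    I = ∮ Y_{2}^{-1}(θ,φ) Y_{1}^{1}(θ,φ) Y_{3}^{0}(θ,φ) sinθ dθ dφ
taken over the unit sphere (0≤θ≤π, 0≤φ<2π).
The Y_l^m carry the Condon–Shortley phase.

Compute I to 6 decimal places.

0.143048

Checks pass: Σm=0; 6 even; l₃=3∈[1,3].
(2·2+1)(2·1+1)(2·3+1) = 105
Δ: 0! 4! 2! / 7! → 1/105
sum: t=0:+1/4 = 1/4
3j²(2 1 3; 0 0 0) = Δ·Π!·Σ² = 3/35  (sign -1)
sum: t=0:+1/12 = 1/12
3j²(2 1 3; -1 1 0) = Δ·Π!·Σ² = 1/35  (sign -1)
combine: 4πI² = 105·3/35·1/35 = 9/35
take √, sign +1: I = 0.14304817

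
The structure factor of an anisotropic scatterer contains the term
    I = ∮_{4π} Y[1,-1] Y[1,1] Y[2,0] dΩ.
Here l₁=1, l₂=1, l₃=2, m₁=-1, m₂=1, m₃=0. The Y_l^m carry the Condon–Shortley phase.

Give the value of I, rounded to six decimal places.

0.126157

m-sum 0 ✓  L=4 even ✓  0≤2≤2 ✓
Π(2lᵢ+1) = 3×3×5 = 45
triangle coeff Δ(1,1,2) = 1/30
Σ_t [0,0]: t=0:+1/1 = 1/1
(3j)²=2/15 [(1 1 2; 0 0 0)], sign=+1
Σ_t [0,0]: t=0:+1/4 = 1/4
(3j)²=1/30 [(1 1 2; -1 1 0)], sign=+1
⇒ 4πI² = 1/5
I = (+1)√(1/5/(4π)) = 0.12615663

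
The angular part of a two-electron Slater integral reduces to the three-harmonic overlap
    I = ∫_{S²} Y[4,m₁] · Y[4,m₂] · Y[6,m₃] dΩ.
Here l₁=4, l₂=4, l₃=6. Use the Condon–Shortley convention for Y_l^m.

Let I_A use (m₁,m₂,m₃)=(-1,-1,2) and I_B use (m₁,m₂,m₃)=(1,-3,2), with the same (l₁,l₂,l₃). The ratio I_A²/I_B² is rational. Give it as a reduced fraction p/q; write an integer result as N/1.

7/9

Shared (l₁,l₂,l₃)=(4,4,6): N and (l;000)² cancel in I_A²/I_B².
A: Δ = 2!·6!·6!/15! = 1/1261260; Racah Σ t=0..2: t=0:+1/8640 t=1:−1/2304 t=2:+1/8640 = -7/34560; ⇒ 3j(4 4 6; -1 -1 2)² = 7/429, sgn -1
B: Δ = 2!·6!·6!/15! = 1/1261260; Racah Σ t=0..1: t=0:+1/8640 t=1:−1/34560 = 1/11520; ⇒ 3j(4 4 6; 1 -3 2)² = 3/143, sgn +1
I_A²/I_B² = (7/429)/(3/143) = 7/9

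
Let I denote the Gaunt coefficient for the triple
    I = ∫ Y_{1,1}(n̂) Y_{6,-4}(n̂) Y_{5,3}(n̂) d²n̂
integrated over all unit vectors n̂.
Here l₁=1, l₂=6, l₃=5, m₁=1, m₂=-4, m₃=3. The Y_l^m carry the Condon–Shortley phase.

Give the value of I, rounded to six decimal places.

0.274090

Rules hold: Σm=0, L=12 even, 5≤5≤7.
N = 3·13·11 = 429
Δ = 2!·0!·10!/13! = 1/858
Racah Σ t=1..1: t=1:−1/14400 = -1/14400
⇒ 3j(1 6 5; 0 0 0)² = 6/143, sgn +1
Racah Σ t=0..0: t=0:+1/161280 = 1/161280
⇒ 3j(1 6 5; 1 -4 3)² = 15/286, sgn +1
4πI² = N·(3j₀)²·(3jₘ)² = 135/143
I = +1·√(0.944056/4π) = 0.27409047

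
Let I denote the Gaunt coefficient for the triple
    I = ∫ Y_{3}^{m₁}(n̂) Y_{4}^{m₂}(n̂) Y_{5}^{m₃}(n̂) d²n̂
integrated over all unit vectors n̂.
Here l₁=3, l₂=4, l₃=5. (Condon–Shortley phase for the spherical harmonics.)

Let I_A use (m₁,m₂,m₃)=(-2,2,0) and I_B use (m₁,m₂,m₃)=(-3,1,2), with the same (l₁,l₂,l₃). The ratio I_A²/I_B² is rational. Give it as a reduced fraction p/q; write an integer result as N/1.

32/35

l's match ⇒ only the (l;m) 3-j factors differ between A and B.
A: triangle coeff Δ(3,4,5) = 1/180180; Σ_t [1,2]: t=1:−1/2880 t=2:+1/576 = 1/720; (3j)²=80/3003 [(3 4 5; -2 2 0)], sign=-1
B: triangle coeff Δ(3,4,5) = 1/180180; Σ_t [2,2]: t=2:+1/1728 = 1/1728; (3j)²=25/858 [(3 4 5; -3 1 2)], sign=-1
I_A²/I_B² = (80/3003)/(25/858) = 32/35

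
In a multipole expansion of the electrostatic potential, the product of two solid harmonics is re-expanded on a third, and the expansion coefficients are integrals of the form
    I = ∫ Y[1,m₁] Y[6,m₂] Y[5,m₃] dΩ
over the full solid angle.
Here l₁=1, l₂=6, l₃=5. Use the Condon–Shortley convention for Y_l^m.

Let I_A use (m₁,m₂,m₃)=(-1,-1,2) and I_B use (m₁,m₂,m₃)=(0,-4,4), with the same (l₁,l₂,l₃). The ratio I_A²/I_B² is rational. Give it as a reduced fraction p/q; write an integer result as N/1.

1/2

l's match ⇒ only the (l;m) 3-j factors differ between A and B.
A: triangle coeff Δ(1,6,5) = 1/858; Σ_t [2,2]: t=2:+1/60480 = 1/60480; (3j)²=5/429 [(1 6 5; -1 -1 2)], sign=-1
B: triangle coeff Δ(1,6,5) = 1/858; Σ_t [1,1]: t=1:−1/362880 = -1/362880; (3j)²=10/429 [(1 6 5; 0 -4 4)], sign=+1
I_A²/I_B² = (5/429)/(10/429) = 1/2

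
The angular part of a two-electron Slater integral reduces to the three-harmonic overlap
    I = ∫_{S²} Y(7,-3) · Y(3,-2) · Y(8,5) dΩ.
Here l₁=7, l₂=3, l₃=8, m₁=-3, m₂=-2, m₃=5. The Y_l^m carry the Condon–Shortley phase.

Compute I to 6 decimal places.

-0.085867

m-sum 0 ✓  L=18 even ✓  4≤8≤10 ✓
Π(2lᵢ+1) = 15×7×17 = 1785
triangle coeff Δ(7,3,8) = 1/5290740
Σ_t [0,2]: t=0:+1/7257600 t=1:−1/2073600 t=2:+1/7257600 = -1/4838400
(3j)²=252/20995 [(7 3 8; 0 0 0)], sign=-1
Σ_t [0,1]: t=0:+1/87091200 t=1:−1/52254720 = -1/130636800
(3j)²=88/20349 [(7 3 8; -3 -2 5)], sign=+1
⇒ 4πI² = 7392/79781
I = (-1)√(7392/79781/(4π)) = -0.08586700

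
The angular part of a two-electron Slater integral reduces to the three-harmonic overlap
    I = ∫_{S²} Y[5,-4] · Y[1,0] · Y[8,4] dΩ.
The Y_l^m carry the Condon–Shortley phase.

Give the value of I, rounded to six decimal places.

0.000000

l₃=8 ∉ [4,6] — triangle fails ⇒ I = 0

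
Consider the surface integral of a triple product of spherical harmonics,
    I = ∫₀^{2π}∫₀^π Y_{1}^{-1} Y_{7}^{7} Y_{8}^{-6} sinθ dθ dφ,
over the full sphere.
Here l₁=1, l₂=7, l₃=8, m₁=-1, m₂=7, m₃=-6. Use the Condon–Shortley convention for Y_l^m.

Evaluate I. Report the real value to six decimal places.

0.030597

m-sum 0 ✓  L=16 even ✓  6≤8≤8 ✓
Π(2lᵢ+1) = 3×15×17 = 765
triangle coeff Δ(1,7,8) = 1/2040
Σ_t [0,0]: t=0:+1/25401600 = 1/25401600
(3j)²=8/255 [(1 7 8; 0 0 0)], sign=+1
Σ_t [0,0]: t=0:+1/174356582400 = 1/174356582400
(3j)²=1/2040 [(1 7 8; -1 7 -6)], sign=+1
⇒ 4πI² = 1/85
I = (+1)√(1/85/(4π)) = 0.03059748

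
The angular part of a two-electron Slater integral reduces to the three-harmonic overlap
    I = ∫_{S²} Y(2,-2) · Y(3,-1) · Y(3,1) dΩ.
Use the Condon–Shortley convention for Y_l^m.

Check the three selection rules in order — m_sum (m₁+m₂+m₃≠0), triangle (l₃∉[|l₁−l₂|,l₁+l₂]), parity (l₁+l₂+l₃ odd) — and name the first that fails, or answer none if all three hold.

m₁+m₂+m₃ = -2 − 1 + 1 = -2  ✗
triangle: |2−3|=1 ≤ l₃=3 ≤ 2+3=5
parity: l₁+l₂+l₃ = 8 is even

m_sum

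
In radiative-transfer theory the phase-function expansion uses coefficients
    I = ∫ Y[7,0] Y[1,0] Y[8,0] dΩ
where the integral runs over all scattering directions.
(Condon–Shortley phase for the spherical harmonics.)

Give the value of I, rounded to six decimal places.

Rules hold: Σm=0, L=16 even, 6≤8≤8.
N = 15·3·17 = 765
Δ = 0!·14!·2!/17! = 1/2040
Racah Σ t=0..0: t=0:+1/25401600 = 1/25401600
⇒ 3j(7 1 8; 0 0 0)² = 8/255, sgn +1
(m-triple is (0,0,0) — same symbol as above.)
4πI² = N·(3j₀)²·(3jₘ)² = 64/85
I = +1·√(0.752941/4π) = 0.24477981

0.244780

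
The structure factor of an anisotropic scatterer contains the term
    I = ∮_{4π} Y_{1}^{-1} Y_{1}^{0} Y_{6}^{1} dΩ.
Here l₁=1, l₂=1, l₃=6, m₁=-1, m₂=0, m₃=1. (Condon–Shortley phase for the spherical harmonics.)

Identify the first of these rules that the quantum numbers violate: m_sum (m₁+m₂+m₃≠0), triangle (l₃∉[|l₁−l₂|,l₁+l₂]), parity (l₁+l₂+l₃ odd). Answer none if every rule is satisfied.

triangle

m₁+m₂+m₃ = -1 + 0 + 1 = 0  ✓
triangle: |1−1|=0 ≤ l₃=6 ≤ 1+1=2  ✗
parity: l₁+l₂+l₃ = 8 is even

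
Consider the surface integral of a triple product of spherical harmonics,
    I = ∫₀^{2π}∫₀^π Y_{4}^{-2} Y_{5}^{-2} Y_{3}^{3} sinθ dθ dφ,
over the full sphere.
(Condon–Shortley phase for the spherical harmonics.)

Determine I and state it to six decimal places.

0.000000

m-sum = -2 − 2 + 3 = -1 ≠ 0 ⇒ I = 0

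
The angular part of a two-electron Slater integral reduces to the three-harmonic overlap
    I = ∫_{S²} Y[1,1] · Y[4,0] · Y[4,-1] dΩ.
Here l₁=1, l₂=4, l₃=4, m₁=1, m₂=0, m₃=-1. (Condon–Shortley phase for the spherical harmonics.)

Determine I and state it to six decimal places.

0.000000

L=9 odd ⇒ parity kills the (l;000) factor ⇒ I = 0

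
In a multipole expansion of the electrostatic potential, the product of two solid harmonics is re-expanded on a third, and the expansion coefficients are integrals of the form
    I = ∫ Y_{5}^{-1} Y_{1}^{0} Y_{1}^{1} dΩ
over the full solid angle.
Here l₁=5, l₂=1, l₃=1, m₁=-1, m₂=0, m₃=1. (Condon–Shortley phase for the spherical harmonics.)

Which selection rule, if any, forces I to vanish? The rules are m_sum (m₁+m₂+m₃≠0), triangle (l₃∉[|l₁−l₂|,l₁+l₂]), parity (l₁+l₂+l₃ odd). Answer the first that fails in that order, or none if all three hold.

azimuthal sum: -1 + 0 + 1 = 0  ✓
4 ≤ 1 ≤ 6 (triangle on l)  ✗
L = 5 + 1 + 1 = 7 (odd)

triangle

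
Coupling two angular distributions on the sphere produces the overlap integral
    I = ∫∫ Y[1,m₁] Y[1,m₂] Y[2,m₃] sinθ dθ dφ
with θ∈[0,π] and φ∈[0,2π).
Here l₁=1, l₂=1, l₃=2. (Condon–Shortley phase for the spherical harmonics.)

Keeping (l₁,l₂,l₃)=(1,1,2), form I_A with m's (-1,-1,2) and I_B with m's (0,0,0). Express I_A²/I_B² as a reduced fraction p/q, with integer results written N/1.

3/2

Same 1,1,2: normalisation and zero-m 3j drop out of the ratio.
A: Δ: 0! 2! 2! / 5! → 1/30; sum: t=0:+1/4 = 1/4; 3j²(1 1 2; -1 -1 2) = Δ·Π!·Σ² = 1/5  (sign +1)
B: Δ: 0! 2! 2! / 5! → 1/30; sum: t=0:+1/1 = 1/1; 3j²(1 1 2; 0 0 0) = Δ·Π!·Σ² = 2/15  (sign +1)
I_A²/I_B² = (1/5)/(2/15) = 3/2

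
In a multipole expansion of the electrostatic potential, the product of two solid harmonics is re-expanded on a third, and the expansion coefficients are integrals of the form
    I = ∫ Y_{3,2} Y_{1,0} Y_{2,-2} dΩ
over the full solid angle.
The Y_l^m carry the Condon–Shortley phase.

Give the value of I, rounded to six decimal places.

0.184674

Checks pass: Σm=0; 6 even; l₃=2∈[2,4].
(2·3+1)(2·1+1)(2·2+1) = 105
Δ: 2! 4! 0! / 7! → 1/105
sum: t=1:−1/4 = -1/4
3j²(3 1 2; 0 0 0) = Δ·Π!·Σ² = 3/35  (sign -1)
sum: t=1:−1/24 = -1/24
3j²(3 1 2; 2 0 -2) = Δ·Π!·Σ² = 1/21  (sign -1)
combine: 4πI² = 105·3/35·1/21 = 3/7
take √, sign +1: I = 0.18467439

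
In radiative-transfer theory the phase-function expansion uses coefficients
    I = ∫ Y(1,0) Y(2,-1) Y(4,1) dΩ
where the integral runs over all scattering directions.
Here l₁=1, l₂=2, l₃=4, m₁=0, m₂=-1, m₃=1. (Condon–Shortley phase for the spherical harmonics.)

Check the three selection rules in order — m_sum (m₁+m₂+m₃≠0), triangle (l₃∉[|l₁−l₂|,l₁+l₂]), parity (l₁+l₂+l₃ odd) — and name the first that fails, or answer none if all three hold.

triangle

azimuthal sum: 0 − 1 + 1 = 0  ✓
1 ≤ 4 ≤ 3 (triangle on l)  ✗
L = 1 + 2 + 4 = 7 (odd)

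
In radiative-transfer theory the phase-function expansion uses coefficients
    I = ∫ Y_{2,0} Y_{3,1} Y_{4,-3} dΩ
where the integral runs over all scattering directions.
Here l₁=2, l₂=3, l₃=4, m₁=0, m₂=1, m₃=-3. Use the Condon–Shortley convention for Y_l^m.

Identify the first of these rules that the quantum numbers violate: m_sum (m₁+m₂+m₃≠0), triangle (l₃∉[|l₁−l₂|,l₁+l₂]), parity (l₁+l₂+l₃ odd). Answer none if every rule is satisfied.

azimuthal sum: 0 + 1 − 3 = -2  ✗
1 ≤ 4 ≤ 5 (triangle on l)
L = 2 + 3 + 4 = 9 (odd)

m_sum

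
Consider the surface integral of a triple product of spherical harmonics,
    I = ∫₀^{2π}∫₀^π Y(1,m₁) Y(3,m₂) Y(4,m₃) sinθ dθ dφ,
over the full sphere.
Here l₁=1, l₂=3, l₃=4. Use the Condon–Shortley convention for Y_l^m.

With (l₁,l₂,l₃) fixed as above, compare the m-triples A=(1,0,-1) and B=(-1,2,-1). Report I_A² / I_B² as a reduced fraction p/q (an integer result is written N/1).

l's match ⇒ only the (l;m) 3-j factors differ between A and B.
A: triangle coeff Δ(1,3,4) = 1/252; Σ_t [0,0]: t=0:+1/72 = 1/72; (3j)²=5/126 [(1 3 4; 1 0 -1)], sign=-1
B: triangle coeff Δ(1,3,4) = 1/252; Σ_t [0,0]: t=0:+1/240 = 1/240; (3j)²=1/84 [(1 3 4; -1 2 -1)], sign=-1
I_A²/I_B² = (5/126)/(1/84) = 10/3

10/3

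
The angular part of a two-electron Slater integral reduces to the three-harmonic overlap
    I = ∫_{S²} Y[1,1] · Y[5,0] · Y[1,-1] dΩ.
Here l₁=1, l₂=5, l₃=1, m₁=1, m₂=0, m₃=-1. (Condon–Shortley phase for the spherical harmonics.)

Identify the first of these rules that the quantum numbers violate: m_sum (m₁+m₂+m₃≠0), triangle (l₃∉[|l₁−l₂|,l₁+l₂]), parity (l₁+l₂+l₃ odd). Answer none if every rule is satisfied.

Σmᵢ = 0  ✓
l₃∈[|l₁−l₂|,l₁+l₂]=[4,6], have l₃=1  ✗
Σlᵢ = 7 ⇒ odd

triangle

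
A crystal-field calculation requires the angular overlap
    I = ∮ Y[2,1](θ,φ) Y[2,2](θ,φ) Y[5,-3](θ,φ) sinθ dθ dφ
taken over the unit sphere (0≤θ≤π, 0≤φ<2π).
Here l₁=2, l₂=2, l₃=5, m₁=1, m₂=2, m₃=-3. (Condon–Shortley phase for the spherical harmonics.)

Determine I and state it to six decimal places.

0.000000

|2−2|≤5≤2+2 violated ⇒ I = 0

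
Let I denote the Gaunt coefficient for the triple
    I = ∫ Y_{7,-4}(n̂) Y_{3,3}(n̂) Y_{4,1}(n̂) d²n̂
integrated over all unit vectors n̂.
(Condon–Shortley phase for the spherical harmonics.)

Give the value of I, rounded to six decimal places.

0.144828

m-sum 0 ✓  L=14 even ✓  4≤4≤10 ✓
Π(2lᵢ+1) = 15×7×9 = 945
triangle coeff Δ(7,3,4) = 1/45045
Σ_t [3,3]: t=3:−1/20736 = -1/20736
(3j)²=35/1287 [(7 3 4; 0 0 0)], sign=-1
Σ_t [6,6]: t=6:+1/518400 = 1/518400
(3j)²=2/195 [(7 3 4; -4 3 1)], sign=-1
⇒ 4πI² = 490/1859
I = (+1)√(490/1859/(4π)) = 0.14482829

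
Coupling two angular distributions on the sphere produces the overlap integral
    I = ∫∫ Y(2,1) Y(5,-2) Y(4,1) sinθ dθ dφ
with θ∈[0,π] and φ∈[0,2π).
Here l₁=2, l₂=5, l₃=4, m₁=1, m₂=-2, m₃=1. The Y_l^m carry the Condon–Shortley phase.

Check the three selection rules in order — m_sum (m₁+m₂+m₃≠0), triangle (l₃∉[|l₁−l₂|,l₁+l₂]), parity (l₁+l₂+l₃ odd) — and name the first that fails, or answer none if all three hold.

parity

Σmᵢ = 0  ✓
l₃∈[|l₁−l₂|,l₁+l₂]=[3,7], have l₃=4  ✓
Σlᵢ = 11 ⇒ odd  ✗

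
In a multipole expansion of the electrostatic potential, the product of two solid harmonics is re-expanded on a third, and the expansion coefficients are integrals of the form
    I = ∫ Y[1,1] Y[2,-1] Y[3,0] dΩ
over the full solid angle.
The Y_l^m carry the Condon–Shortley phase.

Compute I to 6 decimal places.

Rules hold: Σm=0, L=6 even, 1≤3≤3.
N = 3·5·7 = 105
Δ = 0!·2!·4!/7! = 1/105
Racah Σ t=0..0: t=0:+1/4 = 1/4
⇒ 3j(1 2 3; 0 0 0)² = 3/35, sgn -1
Racah Σ t=0..0: t=0:+1/12 = 1/12
⇒ 3j(1 2 3; 1 -1 0)² = 1/35, sgn -1
4πI² = N·(3j₀)²·(3jₘ)² = 9/35
I = +1·√(0.257143/4π) = 0.14304817

0.143048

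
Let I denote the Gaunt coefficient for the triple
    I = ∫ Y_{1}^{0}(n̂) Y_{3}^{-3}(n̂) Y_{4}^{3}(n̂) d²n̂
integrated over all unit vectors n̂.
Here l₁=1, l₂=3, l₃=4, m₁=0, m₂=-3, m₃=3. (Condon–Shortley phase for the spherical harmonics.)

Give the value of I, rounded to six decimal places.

m-sum 0 ✓  L=8 even ✓  2≤4≤4 ✓
Π(2lᵢ+1) = 3×7×9 = 189
triangle coeff Δ(1,3,4) = 1/252
Σ_t [0,0]: t=0:+1/36 = 1/36
(3j)²=4/63 [(1 3 4; 0 0 0)], sign=+1
Σ_t [0,0]: t=0:+1/720 = 1/720
(3j)²=1/36 [(1 3 4; 0 -3 3)], sign=-1
⇒ 4πI² = 1/3
I = (-1)√(1/3/(4π)) = -0.16286750

-0.162868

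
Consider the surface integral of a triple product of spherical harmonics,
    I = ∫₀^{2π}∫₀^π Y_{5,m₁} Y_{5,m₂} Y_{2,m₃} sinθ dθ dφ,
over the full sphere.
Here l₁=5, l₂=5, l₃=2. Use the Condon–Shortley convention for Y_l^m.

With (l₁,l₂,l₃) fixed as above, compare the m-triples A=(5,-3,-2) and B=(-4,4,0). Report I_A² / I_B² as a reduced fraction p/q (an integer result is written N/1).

5/6

l's match ⇒ only the (l;m) 3-j factors differ between A and B.
A: triangle coeff Δ(5,5,2) = 1/38610; Σ_t [0,0]: t=0:+1/161280 = 1/161280; (3j)²=1/143 [(5 5 2; 5 -3 -2)], sign=+1
B: triangle coeff Δ(5,5,2) = 1/38610; Σ_t [7,8]: t=7:−1/20160 t=8:+1/40320 = -1/40320; (3j)²=6/715 [(5 5 2; -4 4 0)], sign=-1
I_A²/I_B² = (1/143)/(6/715) = 5/6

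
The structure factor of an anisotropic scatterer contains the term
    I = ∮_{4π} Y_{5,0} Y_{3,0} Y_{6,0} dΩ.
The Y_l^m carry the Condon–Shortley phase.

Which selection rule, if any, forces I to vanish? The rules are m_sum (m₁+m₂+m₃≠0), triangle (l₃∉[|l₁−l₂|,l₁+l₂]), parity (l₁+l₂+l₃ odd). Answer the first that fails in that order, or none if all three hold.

none

m₁+m₂+m₃ = 0 + 0 + 0 = 0  ✓
triangle: |5−3|=2 ≤ l₃=6 ≤ 5+3=8  ✓
parity: l₁+l₂+l₃ = 14 is even  ✓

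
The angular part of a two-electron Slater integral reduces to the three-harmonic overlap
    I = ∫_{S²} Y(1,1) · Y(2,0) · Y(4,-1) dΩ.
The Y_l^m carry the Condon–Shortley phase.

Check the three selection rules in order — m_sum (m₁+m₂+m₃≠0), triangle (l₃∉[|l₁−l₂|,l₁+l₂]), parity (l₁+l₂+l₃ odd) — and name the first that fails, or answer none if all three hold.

triangle

Σmᵢ = 0  ✓
l₃∈[|l₁−l₂|,l₁+l₂]=[1,3], have l₃=4  ✗
Σlᵢ = 7 ⇒ odd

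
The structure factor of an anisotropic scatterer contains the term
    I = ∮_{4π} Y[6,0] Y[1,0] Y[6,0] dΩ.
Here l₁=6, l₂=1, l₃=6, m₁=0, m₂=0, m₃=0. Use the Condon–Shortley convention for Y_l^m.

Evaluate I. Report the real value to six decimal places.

l₁+l₂+l₃=13 is odd: 3j(l;000)=0 ⇒ I=0

0.000000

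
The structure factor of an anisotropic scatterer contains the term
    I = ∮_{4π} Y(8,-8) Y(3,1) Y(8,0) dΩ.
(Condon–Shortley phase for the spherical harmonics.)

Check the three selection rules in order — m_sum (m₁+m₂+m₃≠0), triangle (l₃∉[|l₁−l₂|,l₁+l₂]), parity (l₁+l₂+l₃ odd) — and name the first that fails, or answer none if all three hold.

m_sum

m₁+m₂+m₃ = -8 + 1 + 0 = -7  ✗
triangle: |8−3|=5 ≤ l₃=8 ≤ 8+3=11
parity: l₁+l₂+l₃ = 19 is odd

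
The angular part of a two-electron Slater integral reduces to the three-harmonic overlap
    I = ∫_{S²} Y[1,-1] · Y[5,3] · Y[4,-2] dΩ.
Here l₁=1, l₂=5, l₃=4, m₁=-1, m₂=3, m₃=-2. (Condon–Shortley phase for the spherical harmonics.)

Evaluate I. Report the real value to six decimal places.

-0.259847

m-sum 0 ✓  L=10 even ✓  4≤4≤6 ✓
Π(2lᵢ+1) = 3×11×9 = 297
triangle coeff Δ(1,5,4) = 1/495
Σ_t [1,1]: t=1:−1/576 = -1/576
(3j)²=5/99 [(1 5 4; 0 0 0)], sign=-1
Σ_t [2,2]: t=2:+1/2880 = 1/2880
(3j)²=28/495 [(1 5 4; -1 3 -2)], sign=+1
⇒ 4πI² = 28/33
I = (-1)√(28/33/(4π)) = -0.25984664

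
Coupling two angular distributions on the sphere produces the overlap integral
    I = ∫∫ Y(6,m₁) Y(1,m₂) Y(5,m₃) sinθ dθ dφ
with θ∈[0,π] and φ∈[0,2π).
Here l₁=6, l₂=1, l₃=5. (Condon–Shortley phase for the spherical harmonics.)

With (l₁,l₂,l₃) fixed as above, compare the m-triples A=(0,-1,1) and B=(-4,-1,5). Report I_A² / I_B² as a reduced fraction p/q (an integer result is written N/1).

l's match ⇒ only the (l;m) 3-j factors differ between A and B.
A: triangle coeff Δ(6,1,5) = 1/858; Σ_t [0,0]: t=0:+1/34560 = 1/34560; (3j)²=5/286 [(6 1 5; 0 -1 1)], sign=+1
B: triangle coeff Δ(6,1,5) = 1/858; Σ_t [0,0]: t=0:+1/7257600 = 1/7257600; (3j)²=1/858 [(6 1 5; -4 -1 5)], sign=+1
I_A²/I_B² = (5/286)/(1/858) = 15/1

15/1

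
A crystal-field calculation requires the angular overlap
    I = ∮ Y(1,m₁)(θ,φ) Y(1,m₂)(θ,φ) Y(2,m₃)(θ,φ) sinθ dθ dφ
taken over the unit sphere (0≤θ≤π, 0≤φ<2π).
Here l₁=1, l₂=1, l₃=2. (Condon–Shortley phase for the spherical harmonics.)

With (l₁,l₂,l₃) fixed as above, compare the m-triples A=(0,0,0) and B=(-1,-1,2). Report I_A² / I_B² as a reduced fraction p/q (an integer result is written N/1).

2/3

Shared (l₁,l₂,l₃)=(1,1,2): N and (l;000)² cancel in I_A²/I_B².
A: Δ = 0!·2!·2!/5! = 1/30; Racah Σ t=0..0: t=0:+1/1 = 1/1; ⇒ 3j(1 1 2; 0 0 0)² = 2/15, sgn +1
B: Δ = 0!·2!·2!/5! = 1/30; Racah Σ t=0..0: t=0:+1/4 = 1/4; ⇒ 3j(1 1 2; -1 -1 2)² = 1/5, sgn +1
I_A²/I_B² = (2/15)/(1/5) = 2/3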